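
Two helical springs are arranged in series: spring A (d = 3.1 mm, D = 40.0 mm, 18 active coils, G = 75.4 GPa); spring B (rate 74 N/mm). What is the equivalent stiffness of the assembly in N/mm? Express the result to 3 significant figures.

0.748 N/mm

k_A = Gd⁴/(8D³N_a) = (75.4×10³)(3.1⁴)/(8·40.0³·18) = 0.75557 N/mm
Series: 1/k_eq = 1/0.75557 + 1/74 = 1.337; k_eq = 0.74793 N/mm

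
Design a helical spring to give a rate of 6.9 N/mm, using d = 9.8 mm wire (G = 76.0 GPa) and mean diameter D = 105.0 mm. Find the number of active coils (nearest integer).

11

N_a = Gd⁴/(8D³k) = (76.0×10³ × 9.8⁴)/(8 × 105.0³ × 6.9)
    = 7.01e+08 / 6.39009e+07 = 10.97 → 11 coils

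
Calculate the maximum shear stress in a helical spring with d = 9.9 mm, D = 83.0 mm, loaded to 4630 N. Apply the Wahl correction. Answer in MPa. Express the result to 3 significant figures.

Spring index C = D/d = 83.0/9.9 = 8.3838
K_W = (4C−1)/(4C−4) + 0.615/C = 32.535/29.535 + 0.0734 = 1.1749
τ₀ = 8FD/(πd³) = 8·4630·83.0/(π·9.9³) = 3.07432e+06/3048.3 = 1008.5 MPa
τ_max = K·τ₀ = 1.1749 × 1008.5 = 1185 MPa

1180 MPa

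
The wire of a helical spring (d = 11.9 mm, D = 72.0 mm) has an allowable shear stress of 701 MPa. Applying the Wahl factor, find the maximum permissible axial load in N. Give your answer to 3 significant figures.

C = D/d = 72.0/11.9 = 6.0504
K_W = (4C−1)/(4C−4) + 0.615/C = 23.202/20.202 + 0.1016 = 1.2501
τ_max = K·8FD/(πd³) → F_max = τ_allow·πd³/(8DK)
F_max = 701·π·11.9³/(8·72.0·1.2501) = 3.7112e+06/720.09 = 5153.8 N

5150 N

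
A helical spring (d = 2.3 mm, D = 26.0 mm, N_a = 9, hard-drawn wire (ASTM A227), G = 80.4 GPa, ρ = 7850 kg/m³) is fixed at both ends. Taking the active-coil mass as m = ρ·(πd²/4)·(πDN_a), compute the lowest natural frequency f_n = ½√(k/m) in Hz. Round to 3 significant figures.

k = Gd⁴/(8D³N_a) = (80.4×10³)(2.3⁴)/(8·26.0³·9) = 1.7779 N/mm = 1777.9 N/m
Wire length L = πDN_a = π·26.0·9 = 735.13 mm
m = ρ·(πd²/4)·L = 7850 × 4.1548×10⁻⁶ m² × 0.73513 m = 0.023976 kg
f_n = ½√(k/m) = 0.5·√(1777.9/0.023976) = 0.5·√(74154) = 136.16 Hz

136 Hz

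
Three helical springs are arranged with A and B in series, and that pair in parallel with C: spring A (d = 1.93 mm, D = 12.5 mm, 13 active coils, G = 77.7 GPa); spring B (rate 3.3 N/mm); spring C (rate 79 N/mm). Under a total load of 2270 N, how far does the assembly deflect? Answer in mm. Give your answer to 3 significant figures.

28.0 mm

k_A = Gd⁴/(8D³N_a) = (77.7×10³)(1.93⁴)/(8·12.5³·13) = 5.3075 N/mm
Springs A,B series: k_AB = 1/(1/5.3075+1/3.3) = 2.0348 N/mm; parallel with C: k_eq = 2.0348+79 = 81.035 N/mm
δ = F/k_eq = 2270/81.035 = 28.013 mm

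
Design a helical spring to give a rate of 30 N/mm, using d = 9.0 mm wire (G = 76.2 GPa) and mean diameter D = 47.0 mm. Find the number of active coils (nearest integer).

20

N_a = Gd⁴/(8D³k) = (76.2×10³ × 9.0⁴)/(8 × 47.0³ × 30)
    = 4.99948e+08 / 2.49175e+07 = 20.06 → 20 coils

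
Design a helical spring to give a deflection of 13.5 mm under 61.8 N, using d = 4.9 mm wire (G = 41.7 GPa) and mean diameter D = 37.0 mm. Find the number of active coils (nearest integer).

Required rate k = F/δ = 61.8/13.5 = 4.5778 N/mm
N_a = Gd⁴/(8D³k) = (41.7×10³ × 4.9⁴)/(8 × 37.0³ × 4.5778)
    = 2.40392e+07 / 1.85503e+06 = 12.96 → 13 coils

13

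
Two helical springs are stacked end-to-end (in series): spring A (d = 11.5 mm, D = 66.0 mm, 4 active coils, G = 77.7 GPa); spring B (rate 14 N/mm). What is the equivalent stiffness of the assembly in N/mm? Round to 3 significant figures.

12.8 N/mm

k_A = Gd⁴/(8D³N_a) = (77.7×10³)(11.5⁴)/(8·66.0³·4) = 147.72 N/mm
Series: 1/k_eq = 1/147.72 + 1/14 = 0.078198; k_eq = 12.788 N/mm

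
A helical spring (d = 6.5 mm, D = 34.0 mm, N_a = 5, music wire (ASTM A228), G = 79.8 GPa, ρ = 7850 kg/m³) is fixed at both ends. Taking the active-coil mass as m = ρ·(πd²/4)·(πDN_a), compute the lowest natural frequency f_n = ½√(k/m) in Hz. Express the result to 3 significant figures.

404 Hz

k = Gd⁴/(8D³N_a) = (79.8×10³)(6.5⁴)/(8·34.0³·5) = 90.607 N/mm = 90607 N/m
Wire length L = πDN_a = π·34.0·5 = 534.07 mm
m = ρ·(πd²/4)·L = 7850 × 33.183×10⁻⁶ m² × 0.53407 m = 0.13912 kg
f_n = ½√(k/m) = 0.5·√(90607/0.13912) = 0.5·√(6.5129e+05) = 403.51 Hz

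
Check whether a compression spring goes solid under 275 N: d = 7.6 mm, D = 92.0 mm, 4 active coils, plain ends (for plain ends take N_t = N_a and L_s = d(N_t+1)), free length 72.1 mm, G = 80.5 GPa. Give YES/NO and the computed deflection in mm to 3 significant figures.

NO, δ = 25.5 mm

k = Gd⁴/(8D³N_a) = (80.5×10³)(7.6⁴)/(8·92.0³·4) = 10.778 N/mm
N_t = 4; L_s = 7.6·5 = 38 mm; δ_solid = L₀ − L_s = 72.1 − 38 = 34.1 mm
δ = F/k = 275/10.778 = 25.515 mm
δ < δ_solid → spring does not go solid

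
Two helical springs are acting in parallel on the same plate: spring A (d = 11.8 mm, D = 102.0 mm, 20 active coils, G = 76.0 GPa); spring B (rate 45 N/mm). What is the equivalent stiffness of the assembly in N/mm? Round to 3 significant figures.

k_A = Gd⁴/(8D³N_a) = (76.0×10³)(11.8⁴)/(8·102.0³·20) = 8.678 N/mm
Parallel: k_eq = 8.678 + 45 = 53.678 N/mm

53.7 N/mm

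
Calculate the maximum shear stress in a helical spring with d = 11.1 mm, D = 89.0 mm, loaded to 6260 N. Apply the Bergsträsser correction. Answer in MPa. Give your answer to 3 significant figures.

1220 MPa

Spring index C = D/d = 89.0/11.1 = 8.0180
K_B = (4C+2)/(4C−3) = 34.072/29.072 = 1.1720
τ₀ = 8FD/(πd³) = 8·6260·89.0/(π·11.1³) = 4.45712e+06/4296.5 = 1037.4 MPa
τ_max = K·τ₀ = 1.1720 × 1037.4 = 1215.8 MPa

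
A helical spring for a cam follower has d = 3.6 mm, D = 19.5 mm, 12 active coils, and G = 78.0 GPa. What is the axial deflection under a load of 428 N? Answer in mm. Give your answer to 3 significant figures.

23.3 mm

k = Gd⁴/(8D³N_a) = (78.0×10³)(3.6⁴)/(8·19.5³·12) = 18.405 N/mm
δ = F/k = 428 / 18.405 = 23.255 mm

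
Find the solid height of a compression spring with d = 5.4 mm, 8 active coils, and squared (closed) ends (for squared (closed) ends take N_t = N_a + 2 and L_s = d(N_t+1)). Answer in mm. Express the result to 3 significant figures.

59.4 mm

squared (closed) ends: N_t = N_a + 2 = 8 + 2 = 10
L_s = d·(N_t+1) = 5.4 × 11 = 59.4 mm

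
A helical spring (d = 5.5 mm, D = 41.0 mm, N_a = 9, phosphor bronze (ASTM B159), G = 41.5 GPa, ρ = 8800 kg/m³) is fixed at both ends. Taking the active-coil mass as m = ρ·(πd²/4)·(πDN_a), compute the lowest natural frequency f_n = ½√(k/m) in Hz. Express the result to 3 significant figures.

88.8 Hz

k = Gd⁴/(8D³N_a) = (41.5×10³)(5.5⁴)/(8·41.0³·9) = 7.6527 N/mm = 7652.7 N/m
Wire length L = πDN_a = π·41.0·9 = 1159.2 mm
m = ρ·(πd²/4)·L = 8800 × 23.758×10⁻⁶ m² × 1.1592 m = 0.24237 kg
f_n = ½√(k/m) = 0.5·√(7652.7/0.24237) = 0.5·√(31575) = 88.846 Hz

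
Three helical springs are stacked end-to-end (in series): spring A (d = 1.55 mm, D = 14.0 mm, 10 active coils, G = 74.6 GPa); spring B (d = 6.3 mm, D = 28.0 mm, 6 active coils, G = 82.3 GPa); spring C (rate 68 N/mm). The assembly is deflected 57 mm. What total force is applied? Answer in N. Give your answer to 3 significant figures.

k_A = Gd⁴/(8D³N_a) = (74.6×10³)(1.55⁴)/(8·14.0³·10) = 1.9615 N/mm
k_B = Gd⁴/(8D³N_a) = (82.3×10³)(6.3⁴)/(8·28.0³·6) = 123.04 N/mm
Series: 1/k_eq = 1/1.9615 + 1/123.04 + 1/68 = 0.53264; k_eq = 1.8774 N/mm
F = k_eq·δ = 1.8774·57 = 107.01 N

107 N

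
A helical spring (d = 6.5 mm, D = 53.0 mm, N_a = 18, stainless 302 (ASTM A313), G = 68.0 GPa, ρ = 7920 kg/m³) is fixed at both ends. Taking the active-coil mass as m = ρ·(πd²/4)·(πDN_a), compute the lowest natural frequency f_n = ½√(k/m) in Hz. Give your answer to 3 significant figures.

k = Gd⁴/(8D³N_a) = (68.0×10³)(6.5⁴)/(8·53.0³·18) = 5.662 N/mm = 5662 N/m
Wire length L = πDN_a = π·53.0·18 = 2997.1 mm
m = ρ·(πd²/4)·L = 7920 × 33.183×10⁻⁶ m² × 2.9971 m = 0.78766 kg
f_n = ½√(k/m) = 0.5·√(5662/0.78766) = 0.5·√(7188.4) = 42.392 Hz

42.4 Hz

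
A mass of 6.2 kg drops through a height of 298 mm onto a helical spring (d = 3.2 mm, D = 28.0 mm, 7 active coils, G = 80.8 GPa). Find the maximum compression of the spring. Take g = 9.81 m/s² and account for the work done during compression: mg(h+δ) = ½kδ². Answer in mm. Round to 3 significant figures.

k = Gd⁴/(8D³N_a) = (80.8×10³)(3.2⁴)/(8·28.0³·7) = 6.8921 N/mm
W = mg = 6.2 × 9.81 = 60.822 N
½kδ² − Wδ − Wh = 0 → δ = (W + √(W² + 2kWh))/k
δ = (60.822 + √(3699.3 + 249837))/6.8921 = (60.822 + 503.52)/6.8921 = 81.883 mm

81.9 mm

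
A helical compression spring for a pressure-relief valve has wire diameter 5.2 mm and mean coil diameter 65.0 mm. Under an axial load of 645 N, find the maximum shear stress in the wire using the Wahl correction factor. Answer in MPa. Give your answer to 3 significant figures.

Spring index C = D/d = 65.0/5.2 = 12.5000
K_W = (4C−1)/(4C−4) + 0.615/C = 49.000/46.000 + 0.0492 = 1.1144
τ₀ = 8FD/(πd³) = 8·645·65.0/(π·5.2³) = 335400/441.73 = 759.28 MPa
τ_max = K·τ₀ = 1.1144 × 759.28 = 846.16 MPa

846 MPa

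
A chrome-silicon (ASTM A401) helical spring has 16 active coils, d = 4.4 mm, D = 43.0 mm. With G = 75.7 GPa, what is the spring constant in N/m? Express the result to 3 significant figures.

k = Gd⁴/(8D³N_a) = (75.7×10³ × 4.4⁴) / (8 × 43.0³ × 16)
  = 2.83731e+07 / 1.01769e+07 = 2.788 N/mm = 2788 N/m

2790 N/m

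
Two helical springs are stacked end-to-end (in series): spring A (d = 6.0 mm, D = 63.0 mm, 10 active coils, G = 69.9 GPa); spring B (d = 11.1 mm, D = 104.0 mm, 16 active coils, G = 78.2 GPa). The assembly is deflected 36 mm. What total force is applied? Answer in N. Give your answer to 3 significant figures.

k_A = Gd⁴/(8D³N_a) = (69.9×10³)(6.0⁴)/(8·63.0³·10) = 4.5287 N/mm
k_B = Gd⁴/(8D³N_a) = (78.2×10³)(11.1⁴)/(8·104.0³·16) = 8.245 N/mm
Series: 1/k_eq = 1/4.5287 + 1/8.245 = 0.3421; k_eq = 2.9231 N/mm
F = k_eq·δ = 2.9231·36 = 105.23 N

105 N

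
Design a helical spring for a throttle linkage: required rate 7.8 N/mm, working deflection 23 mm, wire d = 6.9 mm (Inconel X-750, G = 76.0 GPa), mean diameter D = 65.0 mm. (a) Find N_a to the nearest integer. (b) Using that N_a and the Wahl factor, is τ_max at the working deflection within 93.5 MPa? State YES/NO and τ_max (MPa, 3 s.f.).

(a) 10 coils; (b) NO, τ_max = 105 MPa

N_a = Gd⁴/(8D³k) = (76.0×10³)(6.9⁴)/(8·65.0³·7.8) = 10.05 → N_a = 10
Actual rate k = Gd⁴/(8D³·10) = 7.8412 N/mm
Working load F = kδ = 7.8412·23 = 180.35 N
C = 65.0/6.9 = 9.4203; K_W = (4C−1)/(4C−4)+0.615/C = 1.1544
τ_max = K_W·8FD/(πd³) = 1.1544·90.869 = 104.89 MPa
τ_max > 93.5 MPa → exceeds allowable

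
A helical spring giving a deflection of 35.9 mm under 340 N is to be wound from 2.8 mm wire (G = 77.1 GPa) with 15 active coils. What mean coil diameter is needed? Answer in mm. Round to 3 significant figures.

Required rate k = F/δ = 340/35.9 = 9.4708 N/mm
D = (Gd⁴/(8N_a·k))^(1/3) = (77.1×10³·2.8⁴/(8·15·9.4708))^(1/3)
  = (4169.85)^(1/3) = 16.0956 mm

16.1 mm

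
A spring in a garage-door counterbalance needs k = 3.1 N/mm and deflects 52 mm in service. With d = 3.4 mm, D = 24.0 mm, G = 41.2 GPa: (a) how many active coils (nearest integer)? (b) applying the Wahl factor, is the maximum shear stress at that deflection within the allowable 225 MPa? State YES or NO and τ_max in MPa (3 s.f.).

(a) 16 coils; (b) NO, τ_max = 305 MPa

N_a = Gd⁴/(8D³k) = (41.2×10³)(3.4⁴)/(8·24.0³·3.1) = 16.06 → N_a = 16
Actual rate k = Gd⁴/(8D³·16) = 3.1115 N/mm
Working load F = kδ = 3.1115·52 = 161.8 N
C = 24.0/3.4 = 7.0588; K_W = (4C−1)/(4C−4)+0.615/C = 1.2109
τ_max = K_W·8FD/(πd³) = 1.2109·251.59 = 304.65 MPa
τ_max > 225 MPa → exceeds allowable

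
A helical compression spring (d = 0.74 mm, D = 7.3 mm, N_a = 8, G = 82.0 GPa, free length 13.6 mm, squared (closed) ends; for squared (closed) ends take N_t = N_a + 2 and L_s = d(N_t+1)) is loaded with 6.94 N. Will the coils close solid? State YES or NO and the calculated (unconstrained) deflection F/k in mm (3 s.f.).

YES, δ = 7.03 mm

k = Gd⁴/(8D³N_a) = (82.0×10³)(0.74⁴)/(8·7.3³·8) = 0.98763 N/mm
N_t = 10; L_s = 0.74·11 = 8.14 mm; δ_solid = L₀ − L_s = 13.6 − 8.14 = 5.46 mm
δ = F/k = 6.94/0.98763 = 7.027 mm
δ ≥ δ_solid → spring goes solid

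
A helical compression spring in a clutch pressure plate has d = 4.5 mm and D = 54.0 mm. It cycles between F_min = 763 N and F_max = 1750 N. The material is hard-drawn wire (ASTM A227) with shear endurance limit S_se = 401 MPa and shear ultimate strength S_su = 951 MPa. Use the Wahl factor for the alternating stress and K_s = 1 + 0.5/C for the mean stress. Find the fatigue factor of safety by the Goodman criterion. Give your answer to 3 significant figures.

0.241

C = D/d = 54.0/4.5 = 12.0000; K_W = (4C−1)/(4C−4)+0.615/C = 1.1194; K_s = 1+0.5/C = 1.0417
F_a = (F_max−F_min)/2 = 493.5 N; F_m = (F_max+F_min)/2 = 1256.5 N
τ_a = K_W·8F_aD/(πd³) = 1.1194 × 744.7 = 833.64 MPa
τ_m = K_s·8F_mD/(πd³) = 1.0417 × 1896.1 = 1975.1 MPa
Goodman: 1/n_f = τ_a/S_se + τ_m/S_su = 833.64/401 + 1975.1/951 = 2.07892 + 2.07686 = 4.1558
n_f = 1/4.1558 = 0.2406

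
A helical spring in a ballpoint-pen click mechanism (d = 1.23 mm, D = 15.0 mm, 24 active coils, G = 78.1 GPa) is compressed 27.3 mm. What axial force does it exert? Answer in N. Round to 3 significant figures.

k = Gd⁴/(8D³N_a) = (78.1×10³)(1.23⁴)/(8·15.0³·24) = 0.27586 N/mm
F = k·δ = 0.27586 × 27.3 = 7.5311 N

7.53 N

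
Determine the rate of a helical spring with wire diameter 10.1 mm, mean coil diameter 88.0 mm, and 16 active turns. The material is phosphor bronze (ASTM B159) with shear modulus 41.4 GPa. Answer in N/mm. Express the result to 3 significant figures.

k = Gd⁴/(8D³N_a) = (41.4×10³ × 10.1⁴) / (8 × 88.0³ × 16)
  = 4.3081e+08 / 8.72284e+07 = 4.9389 N/mm

4.94 N/mm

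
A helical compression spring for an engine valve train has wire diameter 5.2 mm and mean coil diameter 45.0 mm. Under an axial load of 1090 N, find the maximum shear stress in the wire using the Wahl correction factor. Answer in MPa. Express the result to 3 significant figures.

1040 MPa

Spring index C = D/d = 45.0/5.2 = 8.6538
K_W = (4C−1)/(4C−4) + 0.615/C = 33.615/30.615 + 0.0711 = 1.1691
τ₀ = 8FD/(πd³) = 8·1090·45.0/(π·5.2³) = 392400/441.73 = 888.32 MPa
τ_max = K·τ₀ = 1.1691 × 888.32 = 1038.5 MPa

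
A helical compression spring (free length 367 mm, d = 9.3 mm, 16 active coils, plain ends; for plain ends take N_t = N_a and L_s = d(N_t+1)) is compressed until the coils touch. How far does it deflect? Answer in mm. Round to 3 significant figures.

N_t = 16; L_s = 9.3·17 = 158.1 mm
δ_solid = L₀ − L_s = 367 − 158.1 = 208.9 mm

209 mm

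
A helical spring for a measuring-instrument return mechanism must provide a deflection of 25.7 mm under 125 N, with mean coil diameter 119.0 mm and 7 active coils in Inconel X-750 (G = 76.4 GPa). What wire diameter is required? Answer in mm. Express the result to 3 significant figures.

8.80 mm

Required rate k = F/δ = 125/25.7 = 4.8638 N/mm
d = (8D³N_a·k / G)^(1/4) = (8·119.0³·7·4.8638 / (76.4×10³))^0.25
  = (6007.8)^0.25 = 8.8040 mm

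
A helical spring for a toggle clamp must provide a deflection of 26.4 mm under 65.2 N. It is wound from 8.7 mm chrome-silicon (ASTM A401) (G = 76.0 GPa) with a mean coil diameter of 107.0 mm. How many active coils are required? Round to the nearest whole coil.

18

Required rate k = F/δ = 65.2/26.4 = 2.4697 N/mm
N_a = Gd⁴/(8D³k) = (76.0×10³ × 8.7⁴)/(8 × 107.0³ × 2.4697)
    = 4.35402e+08 / 2.42039e+07 = 17.99 → 18 coils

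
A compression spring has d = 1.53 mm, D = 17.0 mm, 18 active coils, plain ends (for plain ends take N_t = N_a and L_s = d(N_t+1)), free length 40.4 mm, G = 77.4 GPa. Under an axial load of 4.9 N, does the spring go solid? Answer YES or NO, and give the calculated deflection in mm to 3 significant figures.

NO, δ = 8.17 mm

k = Gd⁴/(8D³N_a) = (77.4×10³)(1.53⁴)/(8·17.0³·18) = 0.59951 N/mm
N_t = 18; L_s = 1.53·19 = 29.07 mm; δ_solid = L₀ − L_s = 40.4 − 29.07 = 11.33 mm
δ = F/k = 4.9/0.59951 = 8.1733 mm
δ < δ_solid → spring does not go solid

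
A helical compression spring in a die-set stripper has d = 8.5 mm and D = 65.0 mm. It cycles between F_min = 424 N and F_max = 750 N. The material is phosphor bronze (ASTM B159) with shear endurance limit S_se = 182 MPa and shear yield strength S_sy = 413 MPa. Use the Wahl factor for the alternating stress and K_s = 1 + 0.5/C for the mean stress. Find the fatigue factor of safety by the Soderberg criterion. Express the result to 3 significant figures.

C = D/d = 65.0/8.5 = 7.6471; K_W = (4C−1)/(4C−4)+0.615/C = 1.1933; K_s = 1+0.5/C = 1.0654
F_a = (F_max−F_min)/2 = 163 N; F_m = (F_max+F_min)/2 = 587 N
τ_a = K_W·8F_aD/(πd³) = 1.1933 × 43.932 = 52.422 MPa
τ_m = K_s·8F_mD/(πd³) = 1.0654 × 158.21 = 168.55 MPa
Soderberg: 1/n_f = τ_a/S_se + τ_m/S_sy = 52.422/182 + 168.55/413 = 0.28804 + 0.40812 = 0.69616
n_f = 1/0.69616 = 1.436

1.44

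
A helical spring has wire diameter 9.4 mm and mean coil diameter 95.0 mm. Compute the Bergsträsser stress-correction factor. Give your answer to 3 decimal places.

C = D/d = 95.0/9.4 = 10.1064
K_B = (4C+2)/(4C−3) = 42.426/37.426 = 1.1336

1.134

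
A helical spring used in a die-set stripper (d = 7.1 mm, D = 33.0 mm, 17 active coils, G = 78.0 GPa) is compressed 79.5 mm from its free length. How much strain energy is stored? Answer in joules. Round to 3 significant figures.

128 J

k = Gd⁴/(8D³N_a) = (78.0×10³)(7.1⁴)/(8·33.0³·17) = 40.555 N/mm
U = ½kδ² = 0.5 × 40.555 × 79.5² = 1.2816e+05 N·mm = 128.16 J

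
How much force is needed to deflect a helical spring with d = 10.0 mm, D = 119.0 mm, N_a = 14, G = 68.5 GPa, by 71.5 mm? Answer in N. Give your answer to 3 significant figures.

260 N

k = Gd⁴/(8D³N_a) = (68.5×10³)(10.0⁴)/(8·119.0³·14) = 3.6294 N/mm
F = k·δ = 3.6294 × 71.5 = 259.5 N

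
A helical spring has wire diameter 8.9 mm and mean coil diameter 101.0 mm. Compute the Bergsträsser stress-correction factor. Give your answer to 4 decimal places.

1.1179

C = D/d = 101.0/8.9 = 11.3483
K_B = (4C+2)/(4C−3) = 47.393/42.393 = 1.1179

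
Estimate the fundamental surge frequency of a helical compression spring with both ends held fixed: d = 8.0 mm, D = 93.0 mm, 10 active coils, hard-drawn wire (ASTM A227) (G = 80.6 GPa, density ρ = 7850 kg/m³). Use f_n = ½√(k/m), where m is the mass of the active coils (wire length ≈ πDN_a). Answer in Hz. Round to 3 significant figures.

33.4 Hz

k = Gd⁴/(8D³N_a) = (80.6×10³)(8.0⁴)/(8·93.0³·10) = 5.1305 N/mm = 5130.5 N/m
Wire length L = πDN_a = π·93.0·10 = 2921.7 mm
m = ρ·(πd²/4)·L = 7850 × 50.265×10⁻⁶ m² × 2.9217 m = 1.1528 kg
f_n = ½√(k/m) = 0.5·√(5130.5/1.1528) = 0.5·√(4450.2) = 33.355 Hz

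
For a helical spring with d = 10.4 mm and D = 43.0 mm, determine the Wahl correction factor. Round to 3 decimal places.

1.388

C = D/d = 43.0/10.4 = 4.1346
K_W = (4C−1)/(4C−4) + 0.615/C = 15.538/12.538 + 0.1487 = 1.3880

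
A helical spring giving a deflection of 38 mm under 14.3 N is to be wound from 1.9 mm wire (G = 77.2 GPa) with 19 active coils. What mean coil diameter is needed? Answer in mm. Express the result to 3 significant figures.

26.0 mm

Required rate k = F/δ = 14.3/38 = 0.37632 N/mm
D = (Gd⁴/(8N_a·k))^(1/3) = (77.2×10³·1.9⁴/(8·19·0.37632))^(1/3)
  = (17588.8)^(1/3) = 26.0063 mm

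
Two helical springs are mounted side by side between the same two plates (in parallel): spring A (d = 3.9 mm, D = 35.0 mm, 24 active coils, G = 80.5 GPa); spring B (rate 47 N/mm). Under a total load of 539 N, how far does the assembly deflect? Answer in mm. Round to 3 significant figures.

10.9 mm

k_A = Gd⁴/(8D³N_a) = (80.5×10³)(3.9⁴)/(8·35.0³·24) = 2.2623 N/mm
Parallel: k_eq = 2.2623 + 47 = 49.262 N/mm
δ = F/k_eq = 539/49.262 = 10.941 mm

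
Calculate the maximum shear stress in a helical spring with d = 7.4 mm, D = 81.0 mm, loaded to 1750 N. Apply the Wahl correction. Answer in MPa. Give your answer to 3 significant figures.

1010 MPa

Spring index C = D/d = 81.0/7.4 = 10.9459
K_W = (4C−1)/(4C−4) + 0.615/C = 42.784/39.784 + 0.0562 = 1.1316
τ₀ = 8FD/(πd³) = 8·1750·81.0/(π·7.4³) = 1.134e+06/1273 = 890.78 MPa
τ_max = K·τ₀ = 1.1316 × 890.78 = 1008 MPa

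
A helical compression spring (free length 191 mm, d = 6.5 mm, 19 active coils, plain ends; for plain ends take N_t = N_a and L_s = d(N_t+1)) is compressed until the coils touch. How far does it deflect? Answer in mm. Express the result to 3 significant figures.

N_t = 19; L_s = 6.5·20 = 130 mm
δ_solid = L₀ − L_s = 191 − 130 = 61 mm

61.0 mm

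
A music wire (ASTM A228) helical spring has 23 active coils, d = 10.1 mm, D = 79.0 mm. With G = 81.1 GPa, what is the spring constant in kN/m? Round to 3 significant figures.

9.30 kN/m

k = Gd⁴/(8D³N_a) = (81.1×10³ × 10.1⁴) / (8 × 79.0³ × 23)
  = 8.4393e+08 / 9.07192e+07 = 9.3027 N/mm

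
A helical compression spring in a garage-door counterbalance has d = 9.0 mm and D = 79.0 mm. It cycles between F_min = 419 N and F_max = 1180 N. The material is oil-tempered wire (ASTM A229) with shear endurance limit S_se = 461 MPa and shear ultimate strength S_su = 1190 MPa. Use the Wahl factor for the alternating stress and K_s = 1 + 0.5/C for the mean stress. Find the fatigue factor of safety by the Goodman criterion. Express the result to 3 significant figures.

C = D/d = 79.0/9.0 = 8.7778; K_W = (4C−1)/(4C−4)+0.615/C = 1.1665; K_s = 1+0.5/C = 1.0570
F_a = (F_max−F_min)/2 = 380.5 N; F_m = (F_max+F_min)/2 = 799.5 N
τ_a = K_W·8F_aD/(πd³) = 1.1665 × 105 = 122.48 MPa
τ_m = K_s·8F_mD/(πd³) = 1.0570 × 220.63 = 233.19 MPa
Goodman: 1/n_f = τ_a/S_se + τ_m/S_su = 122.48/461 + 233.19/1190 = 0.26569 + 0.19596 = 0.46165
n_f = 1/0.46165 = 2.166

2.17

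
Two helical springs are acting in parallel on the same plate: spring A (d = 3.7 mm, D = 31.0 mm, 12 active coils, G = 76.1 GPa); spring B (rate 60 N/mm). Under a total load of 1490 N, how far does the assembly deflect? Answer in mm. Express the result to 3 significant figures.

k_A = Gd⁴/(8D³N_a) = (76.1×10³)(3.7⁴)/(8·31.0³·12) = 4.987 N/mm
Parallel: k_eq = 4.987 + 60 = 64.987 N/mm
δ = F/k_eq = 1490/64.987 = 22.928 mm

22.9 mm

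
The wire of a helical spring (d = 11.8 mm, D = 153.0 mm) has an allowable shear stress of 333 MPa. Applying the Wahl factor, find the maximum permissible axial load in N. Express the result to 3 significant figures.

1270 N

C = D/d = 153.0/11.8 = 12.9661
K_W = (4C−1)/(4C−4) + 0.615/C = 50.864/47.864 + 0.0474 = 1.1101
τ_max = K·8FD/(πd³) → F_max = τ_allow·πd³/(8DK)
F_max = 333·π·11.8³/(8·153.0·1.1101) = 1.7189e+06/1358.8 = 1265 N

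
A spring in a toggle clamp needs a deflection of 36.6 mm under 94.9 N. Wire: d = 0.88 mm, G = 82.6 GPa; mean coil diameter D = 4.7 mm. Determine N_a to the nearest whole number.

Required rate k = F/δ = 94.9/36.6 = 2.5929 N/mm
N_a = Gd⁴/(8D³k) = (82.6×10³ × 0.88⁴)/(8 × 4.7³ × 2.5929)
    = 49534.8 / 2153.62 = 23 → 23 coils

23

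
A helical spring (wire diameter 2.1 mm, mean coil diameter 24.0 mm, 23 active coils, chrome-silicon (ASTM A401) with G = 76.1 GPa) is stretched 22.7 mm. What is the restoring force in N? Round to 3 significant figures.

k = Gd⁴/(8D³N_a) = (76.1×10³)(2.1⁴)/(8·24.0³·23) = 0.58185 N/mm
F = k·δ = 0.58185 × 22.7 = 13.208 N

13.2 N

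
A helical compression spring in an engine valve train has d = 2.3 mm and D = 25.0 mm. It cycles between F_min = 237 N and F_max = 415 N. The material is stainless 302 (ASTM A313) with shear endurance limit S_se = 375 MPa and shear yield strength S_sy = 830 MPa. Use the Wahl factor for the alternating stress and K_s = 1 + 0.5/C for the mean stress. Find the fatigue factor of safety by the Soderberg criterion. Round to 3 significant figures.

0.281

C = D/d = 25.0/2.3 = 10.8696; K_W = (4C−1)/(4C−4)+0.615/C = 1.1326; K_s = 1+0.5/C = 1.0460
F_a = (F_max−F_min)/2 = 89 N; F_m = (F_max+F_min)/2 = 326 N
τ_a = K_W·8F_aD/(πd³) = 1.1326 × 465.68 = 527.41 MPa
τ_m = K_s·8F_mD/(πd³) = 1.0460 × 1705.7 = 1784.2 MPa
Soderberg: 1/n_f = τ_a/S_se + τ_m/S_sy = 527.41/375 + 1784.2/830 = 1.40644 + 2.14965 = 3.5561
n_f = 1/3.5561 = 0.2812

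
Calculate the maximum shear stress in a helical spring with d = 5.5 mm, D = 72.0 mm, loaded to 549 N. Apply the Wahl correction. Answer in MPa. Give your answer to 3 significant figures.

Spring index C = D/d = 72.0/5.5 = 13.0909
K_W = (4C−1)/(4C−4) + 0.615/C = 51.364/48.364 + 0.0470 = 1.1090
τ₀ = 8FD/(πd³) = 8·549·72.0/(π·5.5³) = 316224/522.68 = 605 MPa
τ_max = K·τ₀ = 1.1090 × 605 = 670.95 MPa

671 MPa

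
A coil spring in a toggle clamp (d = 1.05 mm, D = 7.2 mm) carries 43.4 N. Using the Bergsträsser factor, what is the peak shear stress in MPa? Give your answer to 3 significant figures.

828 MPa

Spring index C = D/d = 7.2/1.05 = 6.8571
K_B = (4C+2)/(4C−3) = 29.429/24.429 = 1.2047
τ₀ = 8FD/(πd³) = 8·43.4·7.2/(π·1.05³) = 2499.84/3.6368 = 687.38 MPa
τ_max = K·τ₀ = 1.2047 × 687.38 = 828.07 MPa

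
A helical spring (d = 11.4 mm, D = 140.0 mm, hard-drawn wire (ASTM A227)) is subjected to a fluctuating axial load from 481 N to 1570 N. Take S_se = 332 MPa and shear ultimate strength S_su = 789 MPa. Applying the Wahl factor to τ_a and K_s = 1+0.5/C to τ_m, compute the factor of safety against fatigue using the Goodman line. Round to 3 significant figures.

C = D/d = 140.0/11.4 = 12.2807; K_W = (4C−1)/(4C−4)+0.615/C = 1.1166; K_s = 1+0.5/C = 1.0407
F_a = (F_max−F_min)/2 = 544.5 N; F_m = (F_max+F_min)/2 = 1025.5 N
τ_a = K_W·8F_aD/(πd³) = 1.1166 × 131.02 = 146.3 MPa
τ_m = K_s·8F_mD/(πd³) = 1.0407 × 246.77 = 256.82 MPa
Goodman: 1/n_f = τ_a/S_se + τ_m/S_su = 146.3/332 + 256.82/789 = 0.44065 + 0.32549 = 0.76615
n_f = 1/0.76615 = 1.305

1.31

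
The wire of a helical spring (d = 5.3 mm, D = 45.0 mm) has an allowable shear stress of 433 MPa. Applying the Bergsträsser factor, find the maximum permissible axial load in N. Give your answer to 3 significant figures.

C = D/d = 45.0/5.3 = 8.4906
K_B = (4C+2)/(4C−3) = 35.962/30.962 = 1.1615
τ_max = K·8FD/(πd³) → F_max = τ_allow·πd³/(8DK)
F_max = 433·π·5.3³/(8·45.0·1.1615) = 2.0252e+05/418.14 = 484.34 N

484 N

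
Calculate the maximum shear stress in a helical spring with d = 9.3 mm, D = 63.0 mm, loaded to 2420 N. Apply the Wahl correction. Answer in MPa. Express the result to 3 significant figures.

Spring index C = D/d = 63.0/9.3 = 6.7742
K_W = (4C−1)/(4C−4) + 0.615/C = 26.097/23.097 + 0.0908 = 1.2207
τ₀ = 8FD/(πd³) = 8·2420·63.0/(π·9.3³) = 1.21968e+06/2527 = 482.67 MPa
τ_max = K·τ₀ = 1.2207 × 482.67 = 589.18 MPa

589 MPa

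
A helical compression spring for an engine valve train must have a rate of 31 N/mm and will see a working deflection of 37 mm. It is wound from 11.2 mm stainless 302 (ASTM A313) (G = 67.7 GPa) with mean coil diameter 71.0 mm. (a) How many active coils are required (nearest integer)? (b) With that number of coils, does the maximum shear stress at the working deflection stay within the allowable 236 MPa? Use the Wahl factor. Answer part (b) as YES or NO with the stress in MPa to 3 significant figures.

(a) 12 coils; (b) YES, τ_max = 183 MPa

N_a = Gd⁴/(8D³k) = (67.7×10³)(11.2⁴)/(8·71.0³·31) = 12 → N_a = 12
Actual rate k = Gd⁴/(8D³·12) = 31.004 N/mm
Working load F = kδ = 31.004·37 = 1147.1 N
C = 71.0/11.2 = 6.3393; K_W = (4C−1)/(4C−4)+0.615/C = 1.2375
τ_max = K_W·8FD/(πd³) = 1.2375·147.63 = 182.68 MPa
τ_max ≤ 236 MPa → acceptable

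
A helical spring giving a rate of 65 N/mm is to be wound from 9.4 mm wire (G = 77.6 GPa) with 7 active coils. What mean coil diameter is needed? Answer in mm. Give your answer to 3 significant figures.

55.0 mm

D = (Gd⁴/(8N_a·k))^(1/3) = (77.6×10³·9.4⁴/(8·7·65))^(1/3)
  = (166445)^(1/3) = 55.0078 mm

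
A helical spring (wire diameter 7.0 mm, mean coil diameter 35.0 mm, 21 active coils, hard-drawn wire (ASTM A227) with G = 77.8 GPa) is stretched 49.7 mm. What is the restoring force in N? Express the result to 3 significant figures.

k = Gd⁴/(8D³N_a) = (77.8×10³)(7.0⁴)/(8·35.0³·21) = 25.933 N/mm
F = k·δ = 25.933 × 49.7 = 1288.9 N

1290 N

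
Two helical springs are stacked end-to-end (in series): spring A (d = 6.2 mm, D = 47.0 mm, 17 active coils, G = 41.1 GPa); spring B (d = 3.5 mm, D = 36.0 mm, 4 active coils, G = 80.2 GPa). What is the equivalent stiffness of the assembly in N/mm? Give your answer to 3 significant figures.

k_A = Gd⁴/(8D³N_a) = (41.1×10³)(6.2⁴)/(8·47.0³·17) = 4.3011 N/mm
k_B = Gd⁴/(8D³N_a) = (80.2×10³)(3.5⁴)/(8·36.0³·4) = 8.061 N/mm
Series: 1/k_eq = 1/4.3011 + 1/8.061 = 0.35655; k_eq = 2.8046 N/mm

2.80 N/mm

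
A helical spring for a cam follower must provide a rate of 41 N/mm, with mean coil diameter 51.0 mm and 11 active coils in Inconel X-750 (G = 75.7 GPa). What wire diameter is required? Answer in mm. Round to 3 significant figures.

8.92 mm

d = (8D³N_a·k / G)^(1/4) = (8·51.0³·11·41 / (75.7×10³))^0.25
  = (6322.4)^0.25 = 8.9170 mm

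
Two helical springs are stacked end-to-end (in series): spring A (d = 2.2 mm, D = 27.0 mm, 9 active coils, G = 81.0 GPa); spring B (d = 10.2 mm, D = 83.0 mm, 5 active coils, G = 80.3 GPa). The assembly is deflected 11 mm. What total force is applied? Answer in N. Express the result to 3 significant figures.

k_A = Gd⁴/(8D³N_a) = (81.0×10³)(2.2⁴)/(8·27.0³·9) = 1.3389 N/mm
k_B = Gd⁴/(8D³N_a) = (80.3×10³)(10.2⁴)/(8·83.0³·5) = 38.003 N/mm
Series: 1/k_eq = 1/1.3389 + 1/38.003 = 0.77319; k_eq = 1.2933 N/mm
F = k_eq·δ = 1.2933·11 = 14.227 N

14.2 N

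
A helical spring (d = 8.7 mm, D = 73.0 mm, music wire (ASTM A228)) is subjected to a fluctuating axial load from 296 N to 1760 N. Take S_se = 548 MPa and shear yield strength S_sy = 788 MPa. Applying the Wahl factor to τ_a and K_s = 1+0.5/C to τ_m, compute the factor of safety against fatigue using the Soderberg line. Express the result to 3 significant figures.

C = D/d = 73.0/8.7 = 8.3908; K_W = (4C−1)/(4C−4)+0.615/C = 1.1748; K_s = 1+0.5/C = 1.0596
F_a = (F_max−F_min)/2 = 732 N; F_m = (F_max+F_min)/2 = 1028 N
τ_a = K_W·8F_aD/(πd³) = 1.1748 × 206.64 = 242.76 MPa
τ_m = K_s·8F_mD/(πd³) = 1.0596 × 290.2 = 307.49 MPa
Soderberg: 1/n_f = τ_a/S_se + τ_m/S_sy = 242.76/548 + 307.49/788 = 0.44299 + 0.39022 = 0.83321
n_f = 1/0.83321 = 1.2

1.20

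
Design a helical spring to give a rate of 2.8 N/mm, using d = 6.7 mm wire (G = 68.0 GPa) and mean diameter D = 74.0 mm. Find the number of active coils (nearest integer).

N_a = Gd⁴/(8D³k) = (68.0×10³ × 6.7⁴)/(8 × 74.0³ × 2.8)
    = 1.37028e+08 / 9.07702e+06 = 15.1 → 15 coils

15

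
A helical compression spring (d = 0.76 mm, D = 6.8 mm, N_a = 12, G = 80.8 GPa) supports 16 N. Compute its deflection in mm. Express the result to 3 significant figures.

k = Gd⁴/(8D³N_a) = (80.8×10³)(0.76⁴)/(8·6.8³·12) = 0.89303 N/mm
δ = F/k = 16 / 0.89303 = 17.916 mm

17.9 mm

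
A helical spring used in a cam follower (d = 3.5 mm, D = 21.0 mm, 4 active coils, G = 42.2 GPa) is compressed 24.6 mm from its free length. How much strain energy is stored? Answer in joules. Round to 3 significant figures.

6.47 J

k = Gd⁴/(8D³N_a) = (42.2×10³)(3.5⁴)/(8·21.0³·4) = 21.369 N/mm
U = ½kδ² = 0.5 × 21.369 × 24.6² = 6465.7 N·mm = 6.4657 J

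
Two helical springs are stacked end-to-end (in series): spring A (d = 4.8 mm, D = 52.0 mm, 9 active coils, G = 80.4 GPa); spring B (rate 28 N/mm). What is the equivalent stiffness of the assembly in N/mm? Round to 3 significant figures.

k_A = Gd⁴/(8D³N_a) = (80.4×10³)(4.8⁴)/(8·52.0³·9) = 4.2158 N/mm
Series: 1/k_eq = 1/4.2158 + 1/28 = 0.27292; k_eq = 3.6641 N/mm

3.66 N/mm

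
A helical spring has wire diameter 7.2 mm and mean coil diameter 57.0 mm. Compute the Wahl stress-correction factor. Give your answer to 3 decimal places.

C = D/d = 57.0/7.2 = 7.9167
K_W = (4C−1)/(4C−4) + 0.615/C = 30.667/27.667 + 0.0777 = 1.1861

1.186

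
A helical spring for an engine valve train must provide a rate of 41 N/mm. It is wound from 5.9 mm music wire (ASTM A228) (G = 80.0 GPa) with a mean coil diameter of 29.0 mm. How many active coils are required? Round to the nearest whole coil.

N_a = Gd⁴/(8D³k) = (80.0×10³ × 5.9⁴)/(8 × 29.0³ × 41)
    = 9.69389e+07 / 7.99959e+06 = 12.12 → 12 coils

12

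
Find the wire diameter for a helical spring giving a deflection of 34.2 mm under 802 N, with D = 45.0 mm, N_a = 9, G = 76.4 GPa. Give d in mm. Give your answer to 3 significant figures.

Required rate k = F/δ = 802/34.2 = 23.45 N/mm
d = (8D³N_a·k / G)^(1/4) = (8·45.0³·9·23.45 / (76.4×10³))^0.25
  = (2013.8)^0.25 = 6.6989 mm

6.70 mm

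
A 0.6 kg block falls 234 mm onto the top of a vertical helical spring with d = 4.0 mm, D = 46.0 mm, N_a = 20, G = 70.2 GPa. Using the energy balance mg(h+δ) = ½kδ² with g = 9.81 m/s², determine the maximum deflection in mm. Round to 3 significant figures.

54.2 mm

k = Gd⁴/(8D³N_a) = (70.2×10³)(4.0⁴)/(8·46.0³·20) = 1.1539 N/mm
W = mg = 0.6 × 9.81 = 5.886 N
½kδ² − Wδ − Wh = 0 → δ = (W + √(W² + 2kWh))/k
δ = (5.886 + √(34.645 + 3178.7))/1.1539 = (5.886 + 56.686)/1.1539 = 54.225 mm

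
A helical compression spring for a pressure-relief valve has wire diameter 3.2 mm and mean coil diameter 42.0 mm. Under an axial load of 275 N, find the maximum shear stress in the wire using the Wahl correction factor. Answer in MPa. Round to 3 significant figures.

Spring index C = D/d = 42.0/3.2 = 13.1250
K_W = (4C−1)/(4C−4) + 0.615/C = 51.500/48.500 + 0.0469 = 1.1087
τ₀ = 8FD/(πd³) = 8·275·42.0/(π·3.2³) = 92400/102.94 = 897.58 MPa
τ_max = K·τ₀ = 1.1087 × 897.58 = 995.16 MPa

995 MPa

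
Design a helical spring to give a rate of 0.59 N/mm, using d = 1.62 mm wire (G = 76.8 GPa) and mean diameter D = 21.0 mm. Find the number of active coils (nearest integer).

N_a = Gd⁴/(8D³k) = (76.8×10³ × 1.62⁴)/(8 × 21.0³ × 0.59)
    = 528958 / 43711.9 = 12.1 → 12 coils

12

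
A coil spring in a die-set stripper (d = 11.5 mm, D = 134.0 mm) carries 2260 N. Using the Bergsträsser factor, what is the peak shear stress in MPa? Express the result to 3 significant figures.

565 MPa

Spring index C = D/d = 134.0/11.5 = 11.6522
K_B = (4C+2)/(4C−3) = 48.609/43.609 = 1.1147
τ₀ = 8FD/(πd³) = 8·2260·134.0/(π·11.5³) = 2.42272e+06/4778 = 507.06 MPa
τ_max = K·τ₀ = 1.1147 × 507.06 = 565.2 MPa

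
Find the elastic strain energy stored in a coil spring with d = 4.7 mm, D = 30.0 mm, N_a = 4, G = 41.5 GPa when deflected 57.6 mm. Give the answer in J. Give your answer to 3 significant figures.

k = Gd⁴/(8D³N_a) = (41.5×10³)(4.7⁴)/(8·30.0³·4) = 23.438 N/mm
U = ½kδ² = 0.5 × 23.438 × 57.6² = 38881 N·mm = 38.881 J

38.9 J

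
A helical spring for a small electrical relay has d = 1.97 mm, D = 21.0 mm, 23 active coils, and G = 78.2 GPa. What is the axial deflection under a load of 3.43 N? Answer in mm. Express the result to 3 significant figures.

k = Gd⁴/(8D³N_a) = (78.2×10³)(1.97⁴)/(8·21.0³·23) = 0.69119 N/mm
δ = F/k = 3.43 / 0.69119 = 4.9625 mm

4.96 mm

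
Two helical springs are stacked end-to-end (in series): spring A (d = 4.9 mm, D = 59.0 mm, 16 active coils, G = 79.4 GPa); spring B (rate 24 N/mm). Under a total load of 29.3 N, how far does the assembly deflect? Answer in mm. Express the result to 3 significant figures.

18.0 mm

k_A = Gd⁴/(8D³N_a) = (79.4×10³)(4.9⁴)/(8·59.0³·16) = 1.7412 N/mm
Series: 1/k_eq = 1/1.7412 + 1/24 = 0.616; k_eq = 1.6234 N/mm
δ = F/k_eq = 29.3/1.6234 = 18.049 mm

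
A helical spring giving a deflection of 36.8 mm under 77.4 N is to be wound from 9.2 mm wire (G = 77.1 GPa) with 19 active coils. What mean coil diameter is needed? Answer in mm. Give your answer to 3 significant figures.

120 mm

Required rate k = F/δ = 77.4/36.8 = 2.1033 N/mm
D = (Gd⁴/(8N_a·k))^(1/3) = (77.1×10³·9.2⁴/(8·19·2.1033))^(1/3)
  = (1.7277e+06)^(1/3) = 119.9931 mm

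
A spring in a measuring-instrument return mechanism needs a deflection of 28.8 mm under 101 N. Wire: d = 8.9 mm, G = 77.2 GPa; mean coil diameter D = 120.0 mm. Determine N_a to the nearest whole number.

10

Required rate k = F/δ = 101/28.8 = 3.5069 N/mm
N_a = Gd⁴/(8D³k) = (77.2×10³ × 8.9⁴)/(8 × 120.0³ × 3.5069)
    = 4.8437e+08 / 4.848e+07 = 9.991 → 10 coils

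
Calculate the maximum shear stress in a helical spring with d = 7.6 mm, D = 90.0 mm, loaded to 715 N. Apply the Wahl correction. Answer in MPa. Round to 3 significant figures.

418 MPa

Spring index C = D/d = 90.0/7.6 = 11.8421
K_W = (4C−1)/(4C−4) + 0.615/C = 46.368/43.368 + 0.0519 = 1.1211
τ₀ = 8FD/(πd³) = 8·715·90.0/(π·7.6³) = 514800/1379.1 = 373.29 MPa
τ_max = K·τ₀ = 1.1211 × 373.29 = 418.5 MPa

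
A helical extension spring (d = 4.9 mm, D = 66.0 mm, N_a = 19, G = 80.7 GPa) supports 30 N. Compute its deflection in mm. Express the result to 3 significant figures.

k = Gd⁴/(8D³N_a) = (80.7×10³)(4.9⁴)/(8·66.0³·19) = 1.0646 N/mm
δ = F/k = 30 / 1.0646 = 28.18 mm

28.2 mm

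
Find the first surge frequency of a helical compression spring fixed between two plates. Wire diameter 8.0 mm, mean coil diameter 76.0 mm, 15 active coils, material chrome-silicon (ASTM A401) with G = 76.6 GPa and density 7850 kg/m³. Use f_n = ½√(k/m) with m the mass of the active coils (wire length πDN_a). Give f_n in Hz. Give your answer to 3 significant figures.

k = Gd⁴/(8D³N_a) = (76.6×10³)(8.0⁴)/(8·76.0³·15) = 5.9562 N/mm = 5956.2 N/m
Wire length L = πDN_a = π·76.0·15 = 3581.4 mm
m = ρ·(πd²/4)·L = 7850 × 50.265×10⁻⁶ m² × 3.5814 m = 1.4132 kg
f_n = ½√(k/m) = 0.5·√(5956.2/1.4132) = 0.5·√(4214.8) = 32.461 Hz

32.5 Hz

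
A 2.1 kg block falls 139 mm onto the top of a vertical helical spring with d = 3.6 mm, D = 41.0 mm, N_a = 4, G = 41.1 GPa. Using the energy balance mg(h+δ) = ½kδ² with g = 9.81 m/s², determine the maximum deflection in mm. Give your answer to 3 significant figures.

49.9 mm

k = Gd⁴/(8D³N_a) = (41.1×10³)(3.6⁴)/(8·41.0³·4) = 3.13 N/mm
W = mg = 2.1 × 9.81 = 20.601 N
½kδ² − Wδ − Wh = 0 → δ = (W + √(W² + 2kWh))/k
δ = (20.601 + √(424.4 + 17926))/3.13 = (20.601 + 135.46)/3.13 = 49.86 mm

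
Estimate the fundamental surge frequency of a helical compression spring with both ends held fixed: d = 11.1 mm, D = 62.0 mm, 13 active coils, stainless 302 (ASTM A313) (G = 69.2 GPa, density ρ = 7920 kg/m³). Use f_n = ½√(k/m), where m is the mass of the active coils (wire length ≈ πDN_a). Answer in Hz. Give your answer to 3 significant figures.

k = Gd⁴/(8D³N_a) = (69.2×10³)(11.1⁴)/(8·62.0³·13) = 42.383 N/mm = 42383 N/m
Wire length L = πDN_a = π·62.0·13 = 2532.1 mm
m = ρ·(πd²/4)·L = 7920 × 96.769×10⁻⁶ m² × 2.5321 m = 1.9406 kg
f_n = ½√(k/m) = 0.5·√(42383/1.9406) = 0.5·√(21840) = 73.891 Hz

73.9 Hz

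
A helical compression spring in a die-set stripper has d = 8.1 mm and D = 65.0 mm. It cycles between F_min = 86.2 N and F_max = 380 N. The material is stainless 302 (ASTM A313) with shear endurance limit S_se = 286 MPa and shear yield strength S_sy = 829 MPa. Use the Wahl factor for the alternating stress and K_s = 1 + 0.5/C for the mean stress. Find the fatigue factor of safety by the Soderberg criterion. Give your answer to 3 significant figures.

3.54

C = D/d = 65.0/8.1 = 8.0247; K_W = (4C−1)/(4C−4)+0.615/C = 1.1834; K_s = 1+0.5/C = 1.0623
F_a = (F_max−F_min)/2 = 146.9 N; F_m = (F_max+F_min)/2 = 233.1 N
τ_a = K_W·8F_aD/(πd³) = 1.1834 × 45.753 = 54.144 MPa
τ_m = K_s·8F_mD/(πd³) = 1.0623 × 72.601 = 77.124 MPa
Soderberg: 1/n_f = τ_a/S_se + τ_m/S_sy = 54.144/286 + 77.124/829 = 0.18932 + 0.09303 = 0.28235
n_f = 1/0.28235 = 3.542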